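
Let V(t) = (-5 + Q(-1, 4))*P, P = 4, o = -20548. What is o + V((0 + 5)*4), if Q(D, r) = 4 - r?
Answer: -20568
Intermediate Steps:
V(t) = -20 (V(t) = (-5 + (4 - 1*4))*4 = (-5 + (4 - 4))*4 = (-5 + 0)*4 = -5*4 = -20)
o + V((0 + 5)*4) = -20548 - 20 = -20568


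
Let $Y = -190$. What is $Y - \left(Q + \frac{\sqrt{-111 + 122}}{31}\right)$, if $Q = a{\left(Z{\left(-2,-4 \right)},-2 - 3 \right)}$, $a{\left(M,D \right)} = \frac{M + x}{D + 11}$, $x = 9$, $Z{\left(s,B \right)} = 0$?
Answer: $- \frac{383}{2} - \frac{\sqrt{11}}{31} \approx -191.61$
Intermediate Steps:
$a{\left(M,D \right)} = \frac{9 + M}{11 + D}$ ($a{\left(M,D \right)} = \frac{M + 9}{D + 11} = \frac{9 + M}{11 + D}$)
$Q = \frac{3}{2}$ ($Q = \frac{9 + 0}{11 - 5} = \frac{1}{11 - 5} \cdot 9 = \frac{1}{6} \cdot 9 = \frac{3}{2} \approx 1.5$)
$Y - \left(Q + \frac{\sqrt{-111 + 122}}{31}\right) = -190 - \left(\frac{3}{2} + \frac{\sqrt{-111 + 122}}{31}\right) = -190 - \left(\frac{3}{2} + \sqrt{11} \cdot \frac{1}{31}\right) = -190 - \left(\frac{3}{2} + \frac{\sqrt{11}}{31}\right) = - \frac{383}{2} - \frac{\sqrt{11}}{31}$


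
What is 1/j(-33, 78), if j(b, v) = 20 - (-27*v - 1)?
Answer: 1/2127 ≈ 0.00047015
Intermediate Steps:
j(b, v) = 21 + 27*v (j(b, v) = 20 - (-1 - 27*v) = 20 + (1 + 27*v) = 21 + 27*v)
1/j(-33, 78) = 1/(21 + 27*78) = 1/(21 + 2106) = 1/2127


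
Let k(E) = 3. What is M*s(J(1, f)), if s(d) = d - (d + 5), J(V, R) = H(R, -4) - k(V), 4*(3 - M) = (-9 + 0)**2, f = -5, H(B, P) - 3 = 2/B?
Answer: 345/4 ≈ 86.250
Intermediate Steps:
H(B, P) = 3 + 2/B
M = -69/4 (M = 3 - (-9 + 0)**2/4 = 3 - 1/4*(-9)**2 = 3 - 1/4*81 = 3 - 81/4 = -69/4 ≈ -17.250)
J(V, R) = 2/R (J(V, R) = (3 + 2/R) - 1*3 = (3 + 2/R) - 3 = 2/R)
s(d) = -5 (s(d) = d - (5 + d) = d + (-5 - d) = -5)
M*s(J(1, f)) = -69/4*(-5) = 345/4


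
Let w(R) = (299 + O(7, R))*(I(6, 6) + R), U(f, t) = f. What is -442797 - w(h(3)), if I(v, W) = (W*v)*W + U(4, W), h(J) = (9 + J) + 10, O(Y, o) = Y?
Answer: -516849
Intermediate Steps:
h(J) = 19 + J
I(v, W) = 4 + v*W² (I(v, W) = (W*v)*W + 4 = v*W² + 4 = 4 + v*W²)
w(R) = 67320 + 306*R (w(R) = (299 + 7)*((4 + 6*6²) + R) = 306*((4 + 6*36) + R) = 306*((4 + 216) + R) = 306*(220 + R) = 67320 + 306*R)
-442797 - w(h(3)) = -442797 - (67320 + 306*(19 + 3)) = -442797 - (67320 + 306*22) = -442797 - (67320 + 6732) = -442797 - 1*74052 = -442797 - 74052 = -516849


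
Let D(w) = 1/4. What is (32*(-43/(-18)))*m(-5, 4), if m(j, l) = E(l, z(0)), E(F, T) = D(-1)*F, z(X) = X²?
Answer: 688/9 ≈ 76.444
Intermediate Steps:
D(w) = ¼
E(F, T) = F/4
m(j, l) = l/4
(32*(-43/(-18)))*m(-5, 4) = (32*(-43/(-18)))*((¼)*4) = (32*(-43*(-1/18)))*1 = (32*(43/18))*1 = (688/9)*1 = 688/9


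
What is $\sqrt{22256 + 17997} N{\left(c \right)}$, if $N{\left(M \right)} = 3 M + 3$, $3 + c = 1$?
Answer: $- 3 \sqrt{40253} \approx -601.89$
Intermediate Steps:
$c = -2$ ($c = -3 + 1 = -2$)
$N{\left(M \right)} = 3 + 3 M$
$\sqrt{22256 + 17997} N{\left(c \right)} = \sqrt{22256 + 17997} \left(3 + 3 \left(-2\right)\right) = \sqrt{40253} \left(3 - 6\right) = \sqrt{40253} \left(-3\right) = - 3 \sqrt{40253}$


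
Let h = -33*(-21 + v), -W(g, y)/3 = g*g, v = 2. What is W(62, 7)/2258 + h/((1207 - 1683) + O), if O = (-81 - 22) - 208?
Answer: -5245725/888523 ≈ -5.9039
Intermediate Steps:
W(g, y) = -3*g² (W(g, y) = -3*g*g = -3*g²)
O = -311 (O = -103 - 208 = -311)
h = 627 (h = -33*(-21 + 2) = -33*(-19) = 627)
W(62, 7)/2258 + h/((1207 - 1683) + O) = -3*62²/2258 + 627/((1207 - 1683) - 311) = -3*3844*(1/2258) + 627/(-476 - 311) = -11532*1/2258 + 627/(-787) = -5766/1129 + 627*(-1/787) = -5766/1129 - 627/787 = -5245725/888523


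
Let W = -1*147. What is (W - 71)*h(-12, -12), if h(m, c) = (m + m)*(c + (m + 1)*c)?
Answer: 627840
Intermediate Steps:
W = -147
h(m, c) = 2*m*(c + c*(1 + m)) (h(m, c) = (2*m)*(c + (1 + m)*c) = (2*m)*(c + c*(1 + m)) = 2*m*(c + c*(1 + m)))
(W - 71)*h(-12, -12) = (-147 - 71)*(2*(-12)*(-12)*(2 - 12)) = -436*(-12)*(-12)*(-10) = -218*(-2880) = 627840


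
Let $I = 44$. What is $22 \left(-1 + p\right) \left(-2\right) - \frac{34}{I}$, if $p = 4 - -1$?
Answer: $- \frac{3889}{22} \approx -176.77$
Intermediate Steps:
$p = 5$ ($p = 4 + 1 = 5$)
$22 \left(-1 + p\right) \left(-2\right) - \frac{34}{I} = 22 \left(-1 + 5\right) \left(-2\right) - \frac{34}{44} = 22 \cdot 4 \left(-2\right) - \frac{17}{22} = 22 \left(-8\right) - \frac{17}{22} = -176 - \frac{17}{22} = - \frac{3889}{22}$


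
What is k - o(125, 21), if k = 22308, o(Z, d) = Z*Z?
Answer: 6683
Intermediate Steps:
o(Z, d) = Z²
k - o(125, 21) = 22308 - 1*125² = 22308 - 1*15625 = 22308 - 15625 = 6683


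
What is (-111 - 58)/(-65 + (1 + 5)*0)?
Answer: 13/5 ≈ 2.6000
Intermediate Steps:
(-111 - 58)/(-65 + (1 + 5)*0) = -169/(-65 + 6*0) = -169/(-65 + 0) = -169/(-65) = -169*(-1/65) = 13/5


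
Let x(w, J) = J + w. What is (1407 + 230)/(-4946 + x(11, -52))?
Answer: -1637/4987 ≈ -0.32825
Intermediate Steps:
(1407 + 230)/(-4946 + x(11, -52)) = (1407 + 230)/(-4946 + (-52 + 11)) = 1637/(-4946 - 41) = 1637/(-4987) = 1637*(-1/4987) = -1637/4987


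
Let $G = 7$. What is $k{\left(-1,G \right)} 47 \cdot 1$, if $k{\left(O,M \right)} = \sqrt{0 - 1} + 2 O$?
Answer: $-94 + 47 i \approx -94.0 + 47.0 i$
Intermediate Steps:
$k{\left(O,M \right)} = i + 2 O$ ($k{\left(O,M \right)} = \sqrt{-1} + 2 O = i + 2 O$)
$k{\left(-1,G \right)} 47 \cdot 1 = \left(i + 2 \left(-1\right)\right) 47 \cdot 1 = \left(i - 2\right) 47 \cdot 1 = \left(-2 + i\right) 47 \cdot 1 = \left(-94 + 47 i\right) 1 = -94 + 47 i$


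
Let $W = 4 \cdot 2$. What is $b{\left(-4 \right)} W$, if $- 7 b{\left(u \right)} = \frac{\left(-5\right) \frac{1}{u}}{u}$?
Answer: $\frac{5}{14} \approx 0.35714$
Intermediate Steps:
$b{\left(u \right)} = \frac{5}{7 u^{2}}$ ($b{\left(u \right)} = - \frac{- \frac{5}{u} \frac{1}{u}}{7} = - \frac{\left(-5\right) \frac{1}{u^{2}}}{7} = \frac{5}{7 u^{2}}$)
$W = 8$
$b{\left(-4 \right)} W = \frac{5}{7 \cdot 16} \cdot 8 = \frac{5}{7} \cdot \frac{1}{16} \cdot 8 = \frac{5}{112} \cdot 8 = \frac{5}{14}$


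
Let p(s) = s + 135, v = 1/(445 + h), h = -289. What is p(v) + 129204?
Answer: 20176885/156 ≈ 1.2934e+5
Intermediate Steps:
v = 1/156 (v = 1/(445 - 289) = 1/156 ≈ 0.0064103)
p(s) = 135 + s
p(v) + 129204 = (135 + 1/156) + 129204 = 21061/156 + 129204 = 20176885/156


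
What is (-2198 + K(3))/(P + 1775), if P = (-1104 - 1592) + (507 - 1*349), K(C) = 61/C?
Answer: 6533/2289 ≈ 2.8541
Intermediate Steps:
P = -2538 (P = -2696 + (507 - 349) = -2696 + 158 = -2538)
(-2198 + K(3))/(P + 1775) = (-2198 + 61/3)/(-2538 + 1775) = (-2198 + 61*(⅓))/(-763) = (-2198 + 61/3)*(-1/763) = -6533/3*(-1/763) = 6533/2289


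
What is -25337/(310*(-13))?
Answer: 1949/310 ≈ 6.2871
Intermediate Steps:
-25337/(310*(-13)) = -25337/(-4030) = -25337*(-1/4030) = 1949/310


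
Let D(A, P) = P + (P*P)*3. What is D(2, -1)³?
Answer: 8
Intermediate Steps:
D(A, P) = P + 3*P² (D(A, P) = P + P²*3 = P + 3*P²)
D(2, -1)³ = (-(1 + 3*(-1)))³ = (-(1 - 3))³ = (-1*(-2))³ = 2³ = 8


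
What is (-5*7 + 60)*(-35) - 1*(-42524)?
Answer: 41649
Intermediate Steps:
(-5*7 + 60)*(-35) - 1*(-42524) = (-35 + 60)*(-35) + 42524 = 25*(-35) + 42524 = -875 + 42524 = 41649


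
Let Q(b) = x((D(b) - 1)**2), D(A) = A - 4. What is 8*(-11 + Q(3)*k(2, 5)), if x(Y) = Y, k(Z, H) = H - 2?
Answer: 8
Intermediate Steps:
k(Z, H) = -2 + H
D(A) = -4 + A
Q(b) = (-5 + b)**2 (Q(b) = ((-4 + b) - 1)**2 = (-5 + b)**2)
8*(-11 + Q(3)*k(2, 5)) = 8*(-11 + (-5 + 3)**2*(-2 + 5)) = 8*(-11 + (-2)**2*3) = 8*(-11 + 4*3) = 8*(-11 + 12) = 8*1 = 8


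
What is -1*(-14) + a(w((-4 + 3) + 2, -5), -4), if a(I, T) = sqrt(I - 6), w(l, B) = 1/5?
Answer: 14 + I*sqrt(145)/5 ≈ 14.0 + 2.4083*I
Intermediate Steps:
w(l, B) = 1/5 (w(l, B) = 1*(1/5) = 1/5)
a(I, T) = sqrt(-6 + I)
-1*(-14) + a(w((-4 + 3) + 2, -5), -4) = -1*(-14) + sqrt(-6 + 1/5) = 14 + sqrt(-29/5) = 14 + I*sqrt(145)/5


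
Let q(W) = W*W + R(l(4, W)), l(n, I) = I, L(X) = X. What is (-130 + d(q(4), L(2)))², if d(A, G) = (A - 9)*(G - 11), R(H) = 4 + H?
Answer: 70225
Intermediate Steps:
q(W) = 4 + W + W² (q(W) = W*W + (4 + W) = W² + (4 + W) = 4 + W + W²)
d(A, G) = (-11 + G)*(-9 + A) (d(A, G) = (-9 + A)*(-11 + G) = (-11 + G)*(-9 + A))
(-130 + d(q(4), L(2)))² = (-130 + (99 - 11*(4 + 4 + 4²) - 9*2 + (4 + 4 + 4²)*2))² = (-130 + (99 - 11*(4 + 4 + 16) - 18 + (4 + 4 + 16)*2))² = (-130 + (99 - 11*24 - 18 + 24*2))² = (-130 + (99 - 264 - 18 + 48))² = (-130 - 135)² = (-265)² = 70225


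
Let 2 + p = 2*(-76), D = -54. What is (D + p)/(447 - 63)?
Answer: -13/24 ≈ -0.54167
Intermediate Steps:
p = -154 (p = -2 + 2*(-76) = -2 - 152 = -154)
(D + p)/(447 - 63) = (-54 - 154)/(447 - 63) = -208/384 = -208*1/384 = -13/24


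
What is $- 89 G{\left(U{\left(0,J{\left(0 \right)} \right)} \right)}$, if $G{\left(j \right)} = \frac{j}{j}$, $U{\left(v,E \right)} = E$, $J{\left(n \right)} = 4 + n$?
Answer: $-89$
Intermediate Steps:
$G{\left(j \right)} = 1$
$- 89 G{\left(U{\left(0,J{\left(0 \right)} \right)} \right)} = \left(-89\right) 1 = -89$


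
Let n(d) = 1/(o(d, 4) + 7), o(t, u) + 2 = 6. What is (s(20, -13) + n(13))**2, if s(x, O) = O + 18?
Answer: 3136/121 ≈ 25.917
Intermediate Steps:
s(x, O) = 18 + O
o(t, u) = 4 (o(t, u) = -2 + 6 = 4)
n(d) = 1/11 (n(d) = 1/(4 + 7) = 1/11)
(s(20, -13) + n(13))**2 = ((18 - 13) + 1/11)**2 = (5 + 1/11)**2 = (56/11)**2 = 3136/121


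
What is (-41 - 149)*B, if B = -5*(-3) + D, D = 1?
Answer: -3040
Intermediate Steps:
B = 16 (B = -5*(-3) + 1 = 15 + 1 = 16)
(-41 - 149)*B = (-41 - 149)*16 = -190*16 = -3040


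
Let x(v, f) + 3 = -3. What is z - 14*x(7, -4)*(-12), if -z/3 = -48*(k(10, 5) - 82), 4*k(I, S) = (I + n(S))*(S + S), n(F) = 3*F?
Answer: -3816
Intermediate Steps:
x(v, f) = -6 (x(v, f) = -3 - 3 = -6)
k(I, S) = S*(I + 3*S)/2 (k(I, S) = ((I + 3*S)*(S + S))/4 = ((I + 3*S)*(2*S))/4 = (2*S*(I + 3*S))/4 = S*(I + 3*S)/2)
z = -2808 (z = -(-144)*((½)*5*(10 + 3*5) - 82) = -(-144)*((½)*5*(10 + 15) - 82) = -(-144)*((½)*5*25 - 82) = -(-144)*(125/2 - 82) = -(-144)*(-39)/2 = -3*936 = -2808)
z - 14*x(7, -4)*(-12) = -2808 - 14*(-6)*(-12) = -2808 + 84*(-12) = -2808 - 1008 = -3816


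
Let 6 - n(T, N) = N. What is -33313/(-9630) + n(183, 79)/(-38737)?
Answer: 1291148671/373037310 ≈ 3.4612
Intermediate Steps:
n(T, N) = 6 - N
-33313/(-9630) + n(183, 79)/(-38737) = -33313/(-9630) + (6 - 1*79)/(-38737) = -33313*(-1/9630) + (6 - 79)*(-1/38737) = 33313/9630 - 73*(-1/38737) = 33313/9630 + 73/38737 = 1291148671/373037310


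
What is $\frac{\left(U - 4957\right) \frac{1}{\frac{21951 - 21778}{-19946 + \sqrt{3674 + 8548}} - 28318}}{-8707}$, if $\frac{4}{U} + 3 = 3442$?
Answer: $- \frac{27435567670997086950}{1364666053717114545431347} + \frac{8847454761 \sqrt{1358}}{9552662376019801818019429} \approx -2.0104 \cdot 10^{-5}$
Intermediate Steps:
$U = \frac{4}{3439}$ ($U = \frac{4}{-3 + 3442} = \frac{4}{3439} \approx 0.0011631$)
$\frac{\left(U - 4957\right) \frac{1}{\frac{21951 - 21778}{-19946 + \sqrt{3674 + 8548}} - 28318}}{-8707} = \frac{\left(\frac{4}{3439} - 4957\right) \frac{1}{\frac{21951 - 21778}{-19946 + \sqrt{3674 + 8548}} - 28318}}{-8707} = - \frac{17047119}{3439 \left(\frac{173}{-19946 + \sqrt{12222}} - 28318\right)} \left(- \frac{1}{8707}\right) = - \frac{17047119}{3439 \left(\frac{173}{-19946 + 3 \sqrt{1358}} - 28318\right)} \left(- \frac{1}{8707}\right) = - \frac{17047119}{3439 \left(-28318 + \frac{173}{-19946 + 3 \sqrt{1358}}\right)} \left(- \frac{1}{8707}\right) = \frac{17047119}{29943373 \left(-28318 + \frac{173}{-19946 + 3 \sqrt{1358}}\right)}$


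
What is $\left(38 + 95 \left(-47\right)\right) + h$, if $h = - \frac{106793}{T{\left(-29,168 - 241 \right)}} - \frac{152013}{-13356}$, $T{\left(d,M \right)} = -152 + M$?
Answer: $- \frac{1315894163}{333900} \approx -3941.0$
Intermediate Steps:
$h = \frac{162281137}{333900}$ ($h = - \frac{106793}{-152 + \left(168 - 241\right)} - \frac{152013}{-13356} = - \frac{106793}{-152 - 73} - - \frac{50671}{4452} = - \frac{106793}{-225} + \frac{50671}{4452} = \left(-106793\right) \left(- \frac{1}{225}\right) + \frac{50671}{4452} = \frac{106793}{225} + \frac{50671}{4452} = \frac{162281137}{333900} \approx 486.02$)
$\left(38 + 95 \left(-47\right)\right) + h = \left(38 + 95 \left(-47\right)\right) + \frac{162281137}{333900} = \left(38 - 4465\right) + \frac{162281137}{333900} = -4427 + \frac{162281137}{333900} = - \frac{1315894163}{333900}$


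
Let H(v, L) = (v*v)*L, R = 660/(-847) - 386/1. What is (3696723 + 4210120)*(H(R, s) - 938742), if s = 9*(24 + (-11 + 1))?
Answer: 17135598276807942/121 ≈ 1.4162e+14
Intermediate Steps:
s = 126 (s = 9*(24 - 10) = 9*14 = 126)
R = -29782/77 (R = 660*(-1/847) - 386*1 = -60/77 - 386 = -29782/77 ≈ -386.78)
H(v, L) = L*v² (H(v, L) = v²*L = L*v²)
(3696723 + 4210120)*(H(R, s) - 938742) = (3696723 + 4210120)*(126*(-29782/77)² - 938742) = 7906843*(126*(886967524/5929) - 938742) = 7906843*(15965415432/847 - 938742) = 7906843*(15170300958/847) = 17135598276807942/121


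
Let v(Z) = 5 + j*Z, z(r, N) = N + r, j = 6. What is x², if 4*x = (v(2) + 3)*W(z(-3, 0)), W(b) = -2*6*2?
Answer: 14400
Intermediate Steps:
v(Z) = 5 + 6*Z
W(b) = -24 (W(b) = -12*2 = -24)
x = -120 (x = (((5 + 6*2) + 3)*(-24))/4 = (((5 + 12) + 3)*(-24))/4 = ((17 + 3)*(-24))/4 = (20*(-24))/4 = (¼)*(-480) = -120)
x² = (-120)² = 14400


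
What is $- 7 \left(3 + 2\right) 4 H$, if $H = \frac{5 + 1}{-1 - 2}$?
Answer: $280$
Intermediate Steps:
$H = -2$ ($H = \frac{6}{-3} = 6 \left(- \frac{1}{3}\right) = -2$)
$- 7 \left(3 + 2\right) 4 H = - 7 \left(3 + 2\right) 4 \left(-2\right) = - 7 \cdot 5 \cdot 4 \left(-2\right) = \left(-7\right) 20 \left(-2\right) = \left(-140\right) \left(-2\right) = 280$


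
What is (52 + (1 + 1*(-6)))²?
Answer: 2209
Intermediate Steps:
(52 + (1 + 1*(-6)))² = (52 + (1 - 6))² = (52 - 5)² = 47² = 2209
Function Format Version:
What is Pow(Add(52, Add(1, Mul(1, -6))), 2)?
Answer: 2209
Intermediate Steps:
Pow(Add(52, Add(1, Mul(1, -6))), 2) = Pow(Add(52, Add(1, -6)), 2) = Pow(Add(52, -5), 2) = Pow(47, 2) = 2209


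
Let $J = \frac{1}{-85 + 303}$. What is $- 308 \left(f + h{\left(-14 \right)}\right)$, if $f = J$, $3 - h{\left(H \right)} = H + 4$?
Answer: $- \frac{436590}{109} \approx -4005.4$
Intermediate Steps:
$h{\left(H \right)} = -1 - H$ ($h{\left(H \right)} = 3 - \left(H + 4\right) = 3 - \left(4 + H\right) = -1 - H$)
$J = \frac{1}{218} \approx 0.0045872$
$f = \frac{1}{218} \approx 0.0045872$
$- 308 \left(f + h{\left(-14 \right)}\right) = - 308 \left(\frac{1}{218} - -13\right) = - 308 \left(\frac{1}{218} + \left(-1 + 14\right)\right) = - 308 \left(\frac{1}{218} + 13\right) = \left(-308\right) \frac{2835}{218} = - \frac{436590}{109}$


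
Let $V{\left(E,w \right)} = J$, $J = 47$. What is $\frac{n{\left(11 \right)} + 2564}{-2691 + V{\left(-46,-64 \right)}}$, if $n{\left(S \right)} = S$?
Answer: $- \frac{2575}{2644} \approx -0.9739$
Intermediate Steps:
$V{\left(E,w \right)} = 47$
$\frac{n{\left(11 \right)} + 2564}{-2691 + V{\left(-46,-64 \right)}} = \frac{11 + 2564}{-2691 + 47} = \frac{2575}{-2644} = 2575 \left(- \frac{1}{2644}\right) = - \frac{2575}{2644}$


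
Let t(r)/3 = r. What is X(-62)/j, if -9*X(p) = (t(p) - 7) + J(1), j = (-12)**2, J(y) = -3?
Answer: 49/324 ≈ 0.15123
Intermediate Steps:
t(r) = 3*r
j = 144
X(p) = 10/9 - p/3 (X(p) = -((3*p - 7) - 3)/9 = -((-7 + 3*p) - 3)/9 = -(-10 + 3*p)/9 = 10/9 - p/3)
X(-62)/j = (10/9 - 1/3*(-62))/144 = (10/9 + 62/3)*(1/144) = (196/9)*(1/144) = 49/324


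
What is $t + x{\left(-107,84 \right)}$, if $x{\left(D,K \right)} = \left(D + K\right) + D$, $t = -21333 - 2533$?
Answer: $-23996$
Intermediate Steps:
$t = -23866$ ($t = -21333 - 2533 = -23866$)
$x{\left(D,K \right)} = K + 2 D$
$t + x{\left(-107,84 \right)} = -23866 + \left(84 + 2 \left(-107\right)\right) = -23866 + \left(84 - 214\right) = -23866 - 130 = -23996$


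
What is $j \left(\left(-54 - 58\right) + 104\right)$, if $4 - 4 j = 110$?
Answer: $212$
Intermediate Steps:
$j = - \frac{53}{2}$ ($j = 1 - \frac{55}{2} = - \frac{53}{2} \approx -26.5$)
$j \left(\left(-54 - 58\right) + 104\right) = - \frac{53 \left(\left(-54 - 58\right) + 104\right)}{2} = - \frac{53 \left(-112 + 104\right)}{2} = \left(- \frac{53}{2}\right) \left(-8\right) = 212$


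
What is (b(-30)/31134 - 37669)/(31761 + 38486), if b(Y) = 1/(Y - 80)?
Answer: -129006531061/240577710780 ≈ -0.53624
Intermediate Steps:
b(Y) = 1/(-80 + Y)
(b(-30)/31134 - 37669)/(31761 + 38486) = (1/(-80 - 30*31134) - 37669)/(31761 + 38486) = ((1/31134)/(-110) - 37669)/70247 = (-1/110*1/31134 - 37669)*(1/70247) = (-1/3424740 - 37669)*(1/70247) = -129006531061/3424740*1/70247 = -129006531061/240577710780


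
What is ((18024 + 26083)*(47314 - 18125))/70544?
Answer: 1287439223/70544 ≈ 18250.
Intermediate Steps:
((18024 + 26083)*(47314 - 18125))/70544 = (44107*29189)*(1/70544) = 1287439223*(1/70544) = 1287439223/70544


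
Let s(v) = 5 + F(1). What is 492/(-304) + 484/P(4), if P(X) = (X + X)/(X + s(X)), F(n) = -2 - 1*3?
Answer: 18269/76 ≈ 240.38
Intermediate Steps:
F(n) = -5 (F(n) = -2 - 3 = -5)
s(v) = 0 (s(v) = 5 - 5 = 0)
P(X) = 2 (P(X) = (X + X)/(X + 0) = (2*X)/X = 2)
492/(-304) + 484/P(4) = 492/(-304) + 484/2 = 492*(-1/304) + 484*(1/2) = -123/76 + 242 = 18269/76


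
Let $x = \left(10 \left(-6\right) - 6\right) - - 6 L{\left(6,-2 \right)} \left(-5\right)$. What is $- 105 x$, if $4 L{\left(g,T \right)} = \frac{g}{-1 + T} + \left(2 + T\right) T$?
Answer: $5355$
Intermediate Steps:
$L{\left(g,T \right)} = \frac{T \left(2 + T\right)}{4} + \frac{g}{4 \left(-1 + T\right)}$ ($L{\left(g,T \right)} = \frac{\frac{g}{-1 + T} + \left(2 + T\right) T}{4} = \frac{\frac{g}{-1 + T} + T \left(2 + T\right)}{4} = \frac{T \left(2 + T\right) + \frac{g}{-1 + T}}{4} = \frac{T \left(2 + T\right)}{4} + \frac{g}{4 \left(-1 + T\right)}$)
$x = -51$ ($x = \left(10 \left(-6\right) - 6\right) - - 6 \frac{6 + \left(-2\right)^{2} + \left(-2\right)^{3} - -4}{4 \left(-1 - 2\right)} \left(-5\right) = \left(-60 - 6\right) - - 6 \frac{6 + 4 - 8 + 4}{4 \left(-3\right)} \left(-5\right) = -66 - - 6 \cdot \frac{1}{4} \left(- \frac{1}{3}\right) 6 \left(-5\right) = -66 - \left(-6\right) \left(- \frac{1}{2}\right) \left(-5\right) = -66 - 3 \left(-5\right) = -66 - -15 = -66 + 15 = -51$)
$- 105 x = \left(-105\right) \left(-51\right) = 5355$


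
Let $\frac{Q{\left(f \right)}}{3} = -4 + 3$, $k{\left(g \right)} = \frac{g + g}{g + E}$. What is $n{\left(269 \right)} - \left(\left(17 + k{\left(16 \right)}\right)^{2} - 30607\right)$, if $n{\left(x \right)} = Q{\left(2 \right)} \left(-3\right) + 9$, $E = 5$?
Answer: $\frac{13354304}{441} \approx 30282.0$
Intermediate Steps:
$k{\left(g \right)} = \frac{2 g}{5 + g}$ ($k{\left(g \right)} = \frac{g + g}{g + 5} = \frac{2 g}{5 + g}$)
$Q{\left(f \right)} = -3$ ($Q{\left(f \right)} = 3 \left(-4 + 3\right) = 3 \left(-1\right) = -3$)
$n{\left(x \right)} = 18$ ($n{\left(x \right)} = \left(-3\right) \left(-3\right) + 9 = 9 + 9 = 18$)
$n{\left(269 \right)} - \left(\left(17 + k{\left(16 \right)}\right)^{2} - 30607\right) = 18 - \left(\left(17 + 2 \cdot 16 \frac{1}{5 + 16}\right)^{2} - 30607\right) = 18 - \left(\left(17 + 2 \cdot 16 \cdot \frac{1}{21}\right)^{2} - 30607\right) = 18 - \left(\left(17 + \frac{32}{21}\right)^{2} - 30607\right) = 18 - \left(\left(\frac{389}{21}\right)^{2} - 30607\right) = 18 - \left(\frac{151321}{441} - 30607\right) = 18 - - \frac{13346366}{441} = 18 + \frac{13346366}{441} = \frac{13354304}{441}$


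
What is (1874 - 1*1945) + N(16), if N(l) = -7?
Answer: -78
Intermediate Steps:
(1874 - 1*1945) + N(16) = (1874 - 1*1945) - 7 = (1874 - 1945) - 7 = -71 - 7 = -78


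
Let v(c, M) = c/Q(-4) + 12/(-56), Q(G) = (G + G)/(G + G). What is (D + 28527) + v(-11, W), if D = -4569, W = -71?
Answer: 335255/14 ≈ 23947.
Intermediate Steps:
Q(G) = 1 (Q(G) = (2*G)/((2*G)) = (2*G)*(1/(2*G)) = 1)
v(c, M) = -3/14 + c (v(c, M) = c/1 + 12/(-56) = c*1 + 12*(-1/56) = c - 3/14 = -3/14 + c)
(D + 28527) + v(-11, W) = (-4569 + 28527) + (-3/14 - 11) = 23958 - 157/14 = 335255/14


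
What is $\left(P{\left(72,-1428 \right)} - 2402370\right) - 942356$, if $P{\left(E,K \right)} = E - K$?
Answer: $-3343226$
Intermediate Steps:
$\left(P{\left(72,-1428 \right)} - 2402370\right) - 942356 = \left(\left(72 - -1428\right) - 2402370\right) - 942356 = \left(\left(72 + 1428\right) - 2402370\right) - 942356 = \left(1500 - 2402370\right) - 942356 = -2400870 - 942356 = -3343226$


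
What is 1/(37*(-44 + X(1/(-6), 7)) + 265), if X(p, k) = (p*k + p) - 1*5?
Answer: -3/4792 ≈ -0.00062604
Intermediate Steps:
X(p, k) = -5 + p + k*p (X(p, k) = (k*p + p) - 5 = (p + k*p) - 5 = -5 + p + k*p)
1/(37*(-44 + X(1/(-6), 7)) + 265) = 1/(37*(-44 + (-5 + 1/(-6) + 7/(-6))) + 265) = 1/(37*(-44 + (-5 - 1/6 + 7*(-1/6))) + 265) = 1/(37*(-44 + (-5 - 1/6 - 7/6)) + 265) = 1/(37*(-44 - 19/3) + 265) = 1/(37*(-151/3) + 265) = 1/(-5587/3 + 265) = 1/(-4792/3) = -3/4792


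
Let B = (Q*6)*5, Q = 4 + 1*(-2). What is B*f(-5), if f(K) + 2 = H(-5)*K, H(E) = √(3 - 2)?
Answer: -420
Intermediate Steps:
H(E) = 1 (H(E) = √1 = 1)
Q = 2 (Q = 4 - 2 = 2)
f(K) = -2 + K (f(K) = -2 + 1*K = -2 + K)
B = 60 (B = (2*6)*5 = 12*5 = 60)
B*f(-5) = 60*(-2 - 5) = 60*(-7) = -420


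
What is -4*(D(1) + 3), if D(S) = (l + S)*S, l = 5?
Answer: -36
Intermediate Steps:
D(S) = S*(5 + S) (D(S) = (5 + S)*S = S*(5 + S))
-4*(D(1) + 3) = -4*(1*(5 + 1) + 3) = -4*(1*6 + 3) = -4*(6 + 3) = -4*9 = -36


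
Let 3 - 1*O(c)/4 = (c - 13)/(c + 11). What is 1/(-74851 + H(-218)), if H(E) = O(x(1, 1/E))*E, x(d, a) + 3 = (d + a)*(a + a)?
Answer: -63293/5013691047 ≈ -1.2624e-5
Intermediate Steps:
x(d, a) = -3 + 2*a*(a + d) (x(d, a) = -3 + (d + a)*(a + a) = -3 + (a + d)*(2*a) = -3 + 2*a*(a + d))
O(c) = 12 - 4*(-13 + c)/(11 + c) (O(c) = 12 - 4*(c - 13)/(c + 11) = 12 - 4*(-13 + c)/(11 + c))
H(E) = 8*E*(20 + 2/E + 2/E²)/(8 + 2/E + 2/E²) (H(E) = (8*(23 + (-3 + 2*(1/E)² + 2*1/E))/(11 + (-3 + 2*(1/E)² + 2*1/E)))*E = (8*(23 + (-3 + 2/E² + 2/E))/(11 + (-3 + 2/E² + 2/E)))*E = (8*(23 + (-3 + 2/E + 2/E²))/(11 + (-3 + 2/E + 2/E²)))*E = (8*(20 + 2/E + 2/E²)/(8 + 2/E + 2/E²))*E = 8*E*(20 + 2/E + 2/E²)/(8 + 2/E + 2/E²))
1/(-74851 + H(-218)) = 1/(-74851 + 8*(-218)*(1 - 218 + 10*(-218)²)/(1 - 218 + 4*(-218)²)) = 1/(-74851 + 8*(-218)*(1 - 218 + 10*47524)/(1 - 218 + 4*47524)) = 1/(-74851 + 8*(-218)*(1 - 218 + 475240)/(1 - 218 + 190096)) = 1/(-74851 + 8*(-218)*475023/189879) = 1/(-74851 + 8*(-218)*(1/189879)*475023) = 1/(-74851 - 276146704/63293) = 1/(-5013691047/63293) = -63293/5013691047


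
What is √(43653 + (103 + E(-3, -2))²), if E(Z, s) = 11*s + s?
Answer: √49894 ≈ 223.37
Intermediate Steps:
E(Z, s) = 12*s
√(43653 + (103 + E(-3, -2))²) = √(43653 + (103 + 12*(-2))²) = √(43653 + (103 - 24)²) = √(43653 + 79²) = √(43653 + 6241) = √49894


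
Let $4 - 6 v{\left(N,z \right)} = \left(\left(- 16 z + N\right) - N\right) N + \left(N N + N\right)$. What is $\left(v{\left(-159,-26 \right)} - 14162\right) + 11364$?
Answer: $\frac{12119}{3} \approx 4039.7$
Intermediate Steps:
$v{\left(N,z \right)} = \frac{2}{3} - \frac{N}{6} - \frac{N^{2}}{6} + \frac{8 N z}{3}$ ($v{\left(N,z \right)} = \frac{2}{3} - \frac{\left(\left(- 16 z + N\right) - N\right) N + \left(N N + N\right)}{6} = \frac{2}{3} - \frac{\left(\left(N - 16 z\right) - N\right) N + \left(N^{2} + N\right)}{6} = \frac{2}{3} - \frac{- 16 z N + \left(N + N^{2}\right)}{6} = \frac{2}{3} - \frac{- 16 N z + \left(N + N^{2}\right)}{6} = \frac{2}{3} - \frac{N + N^{2} - 16 N z}{6} = \frac{2}{3} - \left(\frac{N}{6} + \frac{N^{2}}{6} - \frac{8 N z}{3}\right) = \frac{2}{3} - \frac{N}{6} - \frac{N^{2}}{6} + \frac{8 N z}{3}$)
$\left(v{\left(-159,-26 \right)} - 14162\right) + 11364 = \left(\left(\frac{2}{3} - - \frac{53}{2} - \frac{\left(-159\right)^{2}}{6} + \frac{8}{3} \left(-159\right) \left(-26\right)\right) - 14162\right) + 11364 = \left(\left(\frac{2}{3} + \frac{53}{2} - \frac{8427}{2} + 11024\right) - 14162\right) + 11364 = \left(\frac{20513}{3} - 14162\right) + 11364 = - \frac{21973}{3} + 11364 = \frac{12119}{3}$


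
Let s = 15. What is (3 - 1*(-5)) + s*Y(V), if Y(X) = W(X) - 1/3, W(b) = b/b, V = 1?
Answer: 18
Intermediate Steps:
W(b) = 1
Y(X) = ⅔ (Y(X) = 1 - 1/3 = 1 - 1*⅓ = 1 - ⅓ = ⅔)
(3 - 1*(-5)) + s*Y(V) = (3 - 1*(-5)) + 15*(⅔) = (3 + 5) + 10 = 8 + 10 = 18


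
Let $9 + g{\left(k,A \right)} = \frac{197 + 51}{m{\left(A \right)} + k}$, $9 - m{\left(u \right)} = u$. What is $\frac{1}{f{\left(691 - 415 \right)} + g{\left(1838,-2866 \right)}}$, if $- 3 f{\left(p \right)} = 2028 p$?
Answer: $- \frac{4713}{879374857} \approx -5.3595 \cdot 10^{-6}$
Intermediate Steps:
$f{\left(p \right)} = - 676 p$ ($f{\left(p \right)} = - \frac{2028 p}{3} = - 676 p$)
$m{\left(u \right)} = 9 - u$
$g{\left(k,A \right)} = -9 + \frac{248}{9 + k - A}$ ($g{\left(k,A \right)} = -9 + \frac{197 + 51}{\left(9 - A\right) + k} = -9 + \frac{248}{9 + k - A}$)
$\frac{1}{f{\left(691 - 415 \right)} + g{\left(1838,-2866 \right)}} = \frac{1}{- 676 \left(691 - 415\right) + \frac{167 - 16542 + 9 \left(-2866\right)}{9 + 1838 - -2866}} = \frac{1}{\left(-676\right) 276 + \frac{167 - 16542 - 25794}{9 + 1838 + 2866}} = \frac{1}{-186576 + \frac{1}{4713} \left(-42169\right)} = \frac{1}{-186576 - \frac{42169}{4713}} = \frac{1}{- \frac{879374857}{4713}} = - \frac{4713}{879374857}$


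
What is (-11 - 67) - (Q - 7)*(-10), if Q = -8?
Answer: -228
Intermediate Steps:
(-11 - 67) - (Q - 7)*(-10) = (-11 - 67) - (-8 - 7)*(-10) = -78 - (-15)*(-10) = -78 - 1*150 = -78 - 150 = -228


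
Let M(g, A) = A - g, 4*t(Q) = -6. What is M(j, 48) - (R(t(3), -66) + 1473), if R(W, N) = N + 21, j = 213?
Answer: -1593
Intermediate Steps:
t(Q) = -3/2 (t(Q) = (1/4)*(-6) = -3/2)
R(W, N) = 21 + N
M(j, 48) - (R(t(3), -66) + 1473) = (48 - 1*213) - ((21 - 66) + 1473) = (48 - 213) - (-45 + 1473) = -165 - 1*1428 = -165 - 1428 = -1593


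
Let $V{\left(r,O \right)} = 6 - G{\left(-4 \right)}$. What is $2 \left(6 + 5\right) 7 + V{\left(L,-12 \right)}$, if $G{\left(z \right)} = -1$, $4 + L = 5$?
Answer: $161$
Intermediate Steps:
$L = 1$ ($L = -4 + 5 = 1$)
$V{\left(r,O \right)} = 7$ ($V{\left(r,O \right)} = 6 - -1 = 6 + 1 = 7$)
$2 \left(6 + 5\right) 7 + V{\left(L,-12 \right)} = 2 \left(6 + 5\right) 7 + 7 = 2 \cdot 11 \cdot 7 + 7 = 2 \cdot 77 + 7 = 154 + 7 = 161$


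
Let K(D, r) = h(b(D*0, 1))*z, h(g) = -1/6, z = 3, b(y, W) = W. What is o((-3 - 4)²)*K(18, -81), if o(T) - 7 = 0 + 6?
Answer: -13/2 ≈ -6.5000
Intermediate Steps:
h(g) = -⅙ (h(g) = -1*⅙ = -⅙)
o(T) = 13 (o(T) = 7 + (0 + 6) = 7 + 6 = 13)
K(D, r) = -½ (K(D, r) = -⅙*3 = -½)
o((-3 - 4)²)*K(18, -81) = 13*(-½) = -13/2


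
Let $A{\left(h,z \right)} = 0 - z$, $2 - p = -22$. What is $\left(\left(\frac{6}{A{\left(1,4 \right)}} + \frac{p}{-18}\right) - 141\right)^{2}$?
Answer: $\frac{744769}{36} \approx 20688.0$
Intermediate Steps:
$p = 24$ ($p = 2 - -22 = 2 + 22 = 24$)
$A{\left(h,z \right)} = - z$
$\left(\left(\frac{6}{A{\left(1,4 \right)}} + \frac{p}{-18}\right) - 141\right)^{2} = \left(\left(\frac{6}{\left(-1\right) 4} + \frac{24}{-18}\right) - 141\right)^{2} = \left(\left(\frac{6}{-4} + 24 \left(- \frac{1}{18}\right)\right) - 141\right)^{2} = \left(\left(6 \left(- \frac{1}{4}\right) - \frac{4}{3}\right) - 141\right)^{2} = \left(\left(- \frac{3}{2} - \frac{4}{3}\right) - 141\right)^{2} = \left(- \frac{17}{6} - 141\right)^{2} = \left(- \frac{863}{6}\right)^{2} = \frac{744769}{36}$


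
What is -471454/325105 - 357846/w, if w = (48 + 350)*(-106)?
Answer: 2096691793/298163690 ≈ 7.0320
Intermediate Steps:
w = -42188 (w = 398*(-106) = -42188)
-471454/325105 - 357846/w = -471454/325105 - 357846/(-42188) = -471454*1/325105 - 357846*(-1/42188) = -20498/14135 + 178923/21094 = 2096691793/298163690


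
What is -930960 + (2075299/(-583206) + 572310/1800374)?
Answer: -488750543306469103/524994459522 ≈ -9.3096e+5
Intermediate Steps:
-930960 + (2075299/(-583206) + 572310/1800374) = -930960 + (2075299*(-1/583206) + 572310*(1/1800374)) = -930960 + (-2075299/583206 + 286155/900187) = -930960 - 1701269867983/524994459522 = -488750543306469103/524994459522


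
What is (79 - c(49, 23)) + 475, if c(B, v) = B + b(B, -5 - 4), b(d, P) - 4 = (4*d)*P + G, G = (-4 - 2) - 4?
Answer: 2275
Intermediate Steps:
G = -10 (G = -6 - 4 = -10)
b(d, P) = -6 + 4*P*d (b(d, P) = 4 + ((4*d)*P - 10) = 4 + (4*P*d - 10) = 4 + (-10 + 4*P*d) = -6 + 4*P*d)
c(B, v) = -6 - 35*B (c(B, v) = B + (-6 + 4*(-5 - 4)*B) = B + (-6 + 4*(-9)*B) = B + (-6 - 36*B) = -6 - 35*B)
(79 - c(49, 23)) + 475 = (79 - (-6 - 35*49)) + 475 = (79 - (-6 - 1715)) + 475 = (79 - 1*(-1721)) + 475 = (79 + 1721) + 475 = 1800 + 475 = 2275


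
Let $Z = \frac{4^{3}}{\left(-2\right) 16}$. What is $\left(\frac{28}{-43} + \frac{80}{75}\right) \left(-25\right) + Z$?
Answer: $- \frac{1598}{129} \approx -12.388$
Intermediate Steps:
$Z = -2$ ($Z = \frac{64}{-32} = 64 \left(- \frac{1}{32}\right) = -2$)
$\left(\frac{28}{-43} + \frac{80}{75}\right) \left(-25\right) + Z = \left(\frac{28}{-43} + \frac{80}{75}\right) \left(-25\right) - 2 = \left(28 \left(- \frac{1}{43}\right) + 80 \cdot \frac{1}{75}\right) \left(-25\right) - 2 = \left(- \frac{28}{43} + \frac{16}{15}\right) \left(-25\right) - 2 = \frac{268}{645} \left(-25\right) - 2 = - \frac{1340}{129} - 2 = - \frac{1598}{129}$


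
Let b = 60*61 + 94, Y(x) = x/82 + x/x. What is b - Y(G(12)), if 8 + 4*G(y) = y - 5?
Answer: 1230985/328 ≈ 3753.0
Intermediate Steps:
G(y) = -13/4 + y/4 (G(y) = -2 + (y - 5)/4 = -2 + (-5 + y)/4 = -2 + (-5/4 + y/4) = -13/4 + y/4)
Y(x) = 1 + x/82 (Y(x) = x*(1/82) + 1 = x/82 + 1 = 1 + x/82)
b = 3754 (b = 3660 + 94 = 3754)
b - Y(G(12)) = 3754 - (1 + (-13/4 + (¼)*12)/82) = 3754 - (1 + (-13/4 + 3)/82) = 3754 - (1 + (1/82)*(-¼)) = 3754 - (1 - 1/328) = 3754 - 1*327/328 = 3754 - 327/328 = 1230985/328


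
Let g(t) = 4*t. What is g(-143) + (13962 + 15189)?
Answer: 28579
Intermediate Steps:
g(-143) + (13962 + 15189) = 4*(-143) + (13962 + 15189) = -572 + 29151 = 28579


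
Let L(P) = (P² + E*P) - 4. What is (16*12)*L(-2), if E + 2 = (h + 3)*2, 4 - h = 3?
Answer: -2304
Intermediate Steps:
h = 1 (h = 4 - 1*3 = 4 - 3 = 1)
E = 6 (E = -2 + (1 + 3)*2 = -2 + 4*2 = -2 + 8 = 6)
L(P) = -4 + P² + 6*P (L(P) = (P² + 6*P) - 4 = -4 + P² + 6*P)
(16*12)*L(-2) = (16*12)*(-4 + (-2)² + 6*(-2)) = 192*(-4 + 4 - 12) = 192*(-12) = -2304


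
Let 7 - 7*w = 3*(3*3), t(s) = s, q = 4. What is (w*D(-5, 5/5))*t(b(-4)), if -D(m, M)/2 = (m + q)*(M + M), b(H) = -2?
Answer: 160/7 ≈ 22.857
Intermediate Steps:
D(m, M) = -4*M*(4 + m) (D(m, M) = -2*(m + 4)*(M + M) = -2*(4 + m)*2*M = -4*M*(4 + m))
w = -20/7 (w = 1 - 3*3*3/7 = 1 - 3*9/7 = 1 - ⅐*27 = 1 - 27/7 = -20/7 ≈ -2.8571)
(w*D(-5, 5/5))*t(b(-4)) = -(-80)*5/5*(4 - 5)/7*(-2) = -(-80)*5*(⅕)*(-1)/7*(-2) = -(-80)*(-1)/7*(-2) = -20/7*4*(-2) = -80/7*(-2) = 160/7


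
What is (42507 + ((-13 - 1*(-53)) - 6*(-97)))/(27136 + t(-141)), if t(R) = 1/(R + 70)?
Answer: 3062159/1926655 ≈ 1.5894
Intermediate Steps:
t(R) = 1/(70 + R)
(42507 + ((-13 - 1*(-53)) - 6*(-97)))/(27136 + t(-141)) = (42507 + ((-13 - 1*(-53)) - 6*(-97)))/(27136 + 1/(70 - 141)) = (42507 + ((-13 + 53) + 582))/(27136 + 1/(-71)) = (42507 + (40 + 582))/(27136 - 1/71) = (42507 + 622)/(1926655/71) = 43129*(71/1926655) = 3062159/1926655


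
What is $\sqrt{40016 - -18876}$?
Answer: $2 \sqrt{14723} \approx 242.68$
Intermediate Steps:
$\sqrt{40016 - -18876} = \sqrt{40016 + 18876} = \sqrt{58892} = 2 \sqrt{14723}$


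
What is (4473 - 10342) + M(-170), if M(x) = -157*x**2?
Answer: -4543169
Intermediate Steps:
(4473 - 10342) + M(-170) = (4473 - 10342) - 157*(-170)**2 = -5869 - 157*28900 = -5869 - 4537300 = -4543169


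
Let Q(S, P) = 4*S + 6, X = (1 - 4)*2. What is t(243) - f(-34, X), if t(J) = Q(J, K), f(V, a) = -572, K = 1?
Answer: 1550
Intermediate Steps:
X = -6 (X = -3*2 = -6)
Q(S, P) = 6 + 4*S
t(J) = 6 + 4*J
t(243) - f(-34, X) = (6 + 4*243) - 1*(-572) = (6 + 972) + 572 = 978 + 572 = 1550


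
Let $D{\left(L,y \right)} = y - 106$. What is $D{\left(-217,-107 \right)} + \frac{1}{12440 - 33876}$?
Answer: $- \frac{4565869}{21436} \approx -213.0$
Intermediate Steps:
$D{\left(L,y \right)} = -106 + y$
$D{\left(-217,-107 \right)} + \frac{1}{12440 - 33876} = \left(-106 - 107\right) + \frac{1}{12440 - 33876} = -213 + \frac{1}{-21436} = -213 - \frac{1}{21436} = - \frac{4565869}{21436}$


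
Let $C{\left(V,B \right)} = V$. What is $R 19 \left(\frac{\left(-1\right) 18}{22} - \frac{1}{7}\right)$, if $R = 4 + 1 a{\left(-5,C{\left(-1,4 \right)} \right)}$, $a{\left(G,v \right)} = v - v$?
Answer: $- \frac{5624}{77} \approx -73.039$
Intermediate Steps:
$a{\left(G,v \right)} = 0$
$R = 4$ ($R = 4 + 1 \cdot 0 = 4 + 0 = 4$)
$R 19 \left(\frac{\left(-1\right) 18}{22} - \frac{1}{7}\right) = 4 \cdot 19 \left(\frac{\left(-1\right) 18}{22} - \frac{1}{7}\right) = 76 \left(\left(-18\right) \frac{1}{22} - \frac{1}{7}\right) = 76 \left(- \frac{9}{11} - \frac{1}{7}\right) = 76 \left(- \frac{74}{77}\right) = - \frac{5624}{77}$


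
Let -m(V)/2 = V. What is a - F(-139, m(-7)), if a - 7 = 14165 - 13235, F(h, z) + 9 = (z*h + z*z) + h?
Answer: 2835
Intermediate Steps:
m(V) = -2*V
F(h, z) = -9 + h + z² + h*z (F(h, z) = -9 + ((z*h + z*z) + h) = -9 + ((h*z + z²) + h) = -9 + ((z² + h*z) + h) = -9 + (h + z² + h*z) = -9 + h + z² + h*z)
a = 937 (a = 7 + (14165 - 13235) = 7 + 930 = 937)
a - F(-139, m(-7)) = 937 - (-9 - 139 + (-2*(-7))² - (-278)*(-7)) = 937 - (-9 - 139 + 14² - 139*14) = 937 - (-9 - 139 + 196 - 1946) = 937 - 1*(-1898) = 937 + 1898 = 2835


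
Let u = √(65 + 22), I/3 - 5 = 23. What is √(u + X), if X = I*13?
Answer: √(1092 + √87) ≈ 33.186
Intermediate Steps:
I = 84 (I = 15 + 3*23 = 15 + 69 = 84)
X = 1092 (X = 84*13 = 1092)
u = √87 ≈ 9.3274
√(u + X) = √(√87 + 1092) = √(1092 + √87)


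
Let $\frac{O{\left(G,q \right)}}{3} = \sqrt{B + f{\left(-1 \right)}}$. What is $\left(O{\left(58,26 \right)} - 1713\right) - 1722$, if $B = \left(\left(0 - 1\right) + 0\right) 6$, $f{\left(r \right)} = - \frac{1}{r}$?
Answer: $-3435 + 3 i \sqrt{5} \approx -3435.0 + 6.7082 i$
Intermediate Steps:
$B = -6$ ($B = \left(-1 + 0\right) 6 = \left(-1\right) 6 = -6$)
$O{\left(G,q \right)} = 3 i \sqrt{5}$ ($O{\left(G,q \right)} = 3 \sqrt{-6 - \frac{1}{-1}} = 3 \sqrt{-6 - -1} = 3 \sqrt{-6 + 1} = 3 \sqrt{-5} = 3 i \sqrt{5}$)
$\left(O{\left(58,26 \right)} - 1713\right) - 1722 = \left(3 i \sqrt{5} - 1713\right) - 1722 = \left(-1713 + 3 i \sqrt{5}\right) - 1722 = -3435 + 3 i \sqrt{5}$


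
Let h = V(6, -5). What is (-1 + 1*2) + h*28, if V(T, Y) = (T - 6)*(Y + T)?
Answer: 1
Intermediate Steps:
V(T, Y) = (-6 + T)*(T + Y)
h = 0 (h = 6² - 6*6 - 6*(-5) + 6*(-5) = 36 - 36 + 30 - 30 = 0)
(-1 + 1*2) + h*28 = (-1 + 1*2) + 0*28 = (-1 + 2) + 0 = 1 + 0 = 1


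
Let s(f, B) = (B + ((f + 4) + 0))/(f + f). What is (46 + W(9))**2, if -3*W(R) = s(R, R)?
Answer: 1515361/729 ≈ 2078.7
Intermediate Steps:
s(f, B) = (4 + B + f)/(2*f) (s(f, B) = (B + ((4 + f) + 0))/((2*f)) = (B + (4 + f))*(1/(2*f)) = (4 + B + f)*(1/(2*f)) = (4 + B + f)/(2*f))
W(R) = -(4 + 2*R)/(6*R) (W(R) = -(4 + R + R)/(6*R) = -(4 + 2*R)/(6*R))
(46 + W(9))**2 = (46 + (1/3)*(-2 - 1*9)/9)**2 = (46 + (1/3)*(1/9)*(-2 - 9))**2 = (46 + (1/3)*(1/9)*(-11))**2 = (46 - 11/27)**2 = (1231/27)**2 = 1515361/729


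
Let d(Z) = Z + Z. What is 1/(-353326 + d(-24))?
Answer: -1/353374 ≈ -2.8299e-6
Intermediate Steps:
d(Z) = 2*Z
1/(-353326 + d(-24)) = 1/(-353326 + 2*(-24)) = 1/(-353326 - 48) = 1/(-353374) = -1/353374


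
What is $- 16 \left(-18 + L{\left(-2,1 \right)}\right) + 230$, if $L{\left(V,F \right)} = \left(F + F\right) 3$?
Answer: $422$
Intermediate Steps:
$L{\left(V,F \right)} = 6 F$ ($L{\left(V,F \right)} = 2 F 3 = 6 F$)
$- 16 \left(-18 + L{\left(-2,1 \right)}\right) + 230 = - 16 \left(-18 + 6 \cdot 1\right) + 230 = - 16 \left(-18 + 6\right) + 230 = \left(-16\right) \left(-12\right) + 230 = 192 + 230 = 422$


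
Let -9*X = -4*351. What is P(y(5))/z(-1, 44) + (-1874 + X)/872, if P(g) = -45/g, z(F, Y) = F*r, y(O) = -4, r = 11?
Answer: -7177/2398 ≈ -2.9929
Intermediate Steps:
z(F, Y) = 11*F (z(F, Y) = F*11 = 11*F)
X = 156 (X = -(-4)*351/9 = -⅑*(-1404) = 156)
P(y(5))/z(-1, 44) + (-1874 + X)/872 = (-45/(-4))/((11*(-1))) + (-1874 + 156)/872 = -45*(-¼)/(-11) - 1718*1/872 = (45/4)*(-1/11) - 859/436 = -45/44 - 859/436 = -7177/2398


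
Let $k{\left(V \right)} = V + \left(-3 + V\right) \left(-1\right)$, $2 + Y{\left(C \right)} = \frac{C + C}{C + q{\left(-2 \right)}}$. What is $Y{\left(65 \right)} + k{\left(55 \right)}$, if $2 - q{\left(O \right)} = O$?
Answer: $\frac{199}{69} \approx 2.8841$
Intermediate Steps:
$q{\left(O \right)} = 2 - O$
$Y{\left(C \right)} = -2 + \frac{2 C}{4 + C}$ ($Y{\left(C \right)} = -2 + \frac{C + C}{C + \left(2 - -2\right)} = -2 + \frac{2 C}{C + \left(2 + 2\right)} = -2 + \frac{2 C}{C + 4} = -2 + \frac{2 C}{4 + C}$)
$k{\left(V \right)} = 3$ ($k{\left(V \right)} = V - \left(-3 + V\right) = 3$)
$Y{\left(65 \right)} + k{\left(55 \right)} = - \frac{8}{4 + 65} + 3 = - \frac{8}{69} + 3 = \frac{199}{69}$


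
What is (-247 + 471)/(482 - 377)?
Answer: 32/15 ≈ 2.1333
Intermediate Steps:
(-247 + 471)/(482 - 377) = 224/105 = 224*(1/105) = 32/15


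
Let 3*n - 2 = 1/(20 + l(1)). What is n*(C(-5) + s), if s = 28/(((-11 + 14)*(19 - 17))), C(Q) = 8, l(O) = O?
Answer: 1634/189 ≈ 8.6455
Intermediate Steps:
s = 14/3 (s = 28/((3*2)) = 28/6 = 28*(⅙) = 14/3 ≈ 4.6667)
n = 43/63 (n = ⅔ + 1/(3*(20 + 1)) = ⅔ + (⅓)/21 = ⅔ + (⅓)*(1/21) = ⅔ + 1/63 = 43/63 ≈ 0.68254)
n*(C(-5) + s) = 43*(8 + 14/3)/63 = (43/63)*(38/3) = 1634/189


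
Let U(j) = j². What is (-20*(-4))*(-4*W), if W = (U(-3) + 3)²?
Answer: -46080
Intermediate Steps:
W = 144 (W = ((-3)² + 3)² = (9 + 3)² = 12² = 144)
(-20*(-4))*(-4*W) = (-20*(-4))*(-4*144) = 80*(-576) = -46080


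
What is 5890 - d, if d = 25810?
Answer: -19920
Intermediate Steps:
5890 - d = 5890 - 1*25810 = 5890 - 25810 = -19920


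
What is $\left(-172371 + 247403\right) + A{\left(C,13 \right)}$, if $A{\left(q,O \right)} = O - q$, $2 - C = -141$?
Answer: $74902$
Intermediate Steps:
$C = 143$ ($C = 2 - -141 = 2 + 141 = 143$)
$\left(-172371 + 247403\right) + A{\left(C,13 \right)} = \left(-172371 + 247403\right) + \left(13 - 143\right) = 75032 + \left(13 - 143\right) = 75032 - 130 = 74902$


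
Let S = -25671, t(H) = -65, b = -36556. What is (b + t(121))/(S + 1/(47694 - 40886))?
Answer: 249315768/174768167 ≈ 1.4266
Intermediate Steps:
(b + t(121))/(S + 1/(47694 - 40886)) = (-36556 - 65)/(-25671 + 1/(47694 - 40886)) = -36621/(-25671 + 1/6808) = -36621/(-174768167/6808) = -36621*(-6808/174768167) = 249315768/174768167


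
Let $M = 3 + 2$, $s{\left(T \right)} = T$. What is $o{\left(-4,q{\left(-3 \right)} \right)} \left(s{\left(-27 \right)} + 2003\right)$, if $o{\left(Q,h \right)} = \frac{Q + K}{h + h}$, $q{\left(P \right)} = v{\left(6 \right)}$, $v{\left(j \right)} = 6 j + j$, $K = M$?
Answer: $\frac{494}{21} \approx 23.524$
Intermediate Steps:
$M = 5$
$K = 5$
$v{\left(j \right)} = 7 j$
$q{\left(P \right)} = 42$ ($q{\left(P \right)} = 7 \cdot 6 = 42$)
$o{\left(Q,h \right)} = \frac{5 + Q}{2 h}$ ($o{\left(Q,h \right)} = \frac{Q + 5}{h + h} = \frac{5 + Q}{2 h}$)
$o{\left(-4,q{\left(-3 \right)} \right)} \left(s{\left(-27 \right)} + 2003\right) = \frac{5 - 4}{2 \cdot 42} \left(-27 + 2003\right) = \frac{1}{2} \cdot \frac{1}{42} \cdot 1 \cdot 1976 = \frac{1}{84} \cdot 1976 = \frac{494}{21}$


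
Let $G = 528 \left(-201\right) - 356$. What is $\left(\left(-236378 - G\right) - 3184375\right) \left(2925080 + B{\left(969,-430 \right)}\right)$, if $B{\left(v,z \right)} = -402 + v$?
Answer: $-9696381157043$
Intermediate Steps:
$G = -106484$ ($G = -106128 - 356 = -106484$)
$\left(\left(-236378 - G\right) - 3184375\right) \left(2925080 + B{\left(969,-430 \right)}\right) = \left(\left(-236378 - -106484\right) - 3184375\right) \left(2925080 + \left(-402 + 969\right)\right) = \left(\left(-236378 + 106484\right) - 3184375\right) \left(2925080 + 567\right) = \left(-129894 - 3184375\right) 2925647 = \left(-3314269\right) 2925647 = -9696381157043$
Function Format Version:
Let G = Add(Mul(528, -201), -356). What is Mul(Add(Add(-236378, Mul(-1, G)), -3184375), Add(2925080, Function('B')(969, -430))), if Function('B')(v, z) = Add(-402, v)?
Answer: -9696381157043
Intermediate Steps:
G = -106484 (G = Add(-106128, -356) = -106484)
Mul(Add(Add(-236378, Mul(-1, G)), -3184375), Add(2925080, Function('B')(969, -430))) = Mul(Add(Add(-236378, Mul(-1, -106484)), -3184375), Add(2925080, Add(-402, 969))) = Mul(Add(Add(-236378, 106484), -3184375), Add(2925080, 567)) = Mul(Add(-129894, -3184375), 2925647) = Mul(-3314269, 2925647) = -9696381157043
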